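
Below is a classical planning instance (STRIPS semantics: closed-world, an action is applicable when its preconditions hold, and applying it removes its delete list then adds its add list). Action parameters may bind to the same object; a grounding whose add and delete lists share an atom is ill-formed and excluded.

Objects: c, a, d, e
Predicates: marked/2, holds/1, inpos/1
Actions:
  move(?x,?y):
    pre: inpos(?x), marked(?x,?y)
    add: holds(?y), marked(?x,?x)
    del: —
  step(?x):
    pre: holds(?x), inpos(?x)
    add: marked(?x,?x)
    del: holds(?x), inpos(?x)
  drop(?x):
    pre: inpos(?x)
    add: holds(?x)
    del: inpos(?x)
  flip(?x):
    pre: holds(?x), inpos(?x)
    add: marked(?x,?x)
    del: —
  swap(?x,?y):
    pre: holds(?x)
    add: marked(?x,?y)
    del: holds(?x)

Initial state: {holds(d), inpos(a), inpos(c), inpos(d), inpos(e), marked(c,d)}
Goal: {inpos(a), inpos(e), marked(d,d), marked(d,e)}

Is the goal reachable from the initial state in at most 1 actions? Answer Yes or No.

No

1. flip(d)  →  {holds(d), inpos(a), inpos(c), inpos(d), inpos(e), marked(c,d), marked(d,d)}
2. swap(d,e)  →  {inpos(a), inpos(c), inpos(d), inpos(e), marked(c,d), marked(d,d), marked(d,e)}
optimal plan length = 2; 2 > 1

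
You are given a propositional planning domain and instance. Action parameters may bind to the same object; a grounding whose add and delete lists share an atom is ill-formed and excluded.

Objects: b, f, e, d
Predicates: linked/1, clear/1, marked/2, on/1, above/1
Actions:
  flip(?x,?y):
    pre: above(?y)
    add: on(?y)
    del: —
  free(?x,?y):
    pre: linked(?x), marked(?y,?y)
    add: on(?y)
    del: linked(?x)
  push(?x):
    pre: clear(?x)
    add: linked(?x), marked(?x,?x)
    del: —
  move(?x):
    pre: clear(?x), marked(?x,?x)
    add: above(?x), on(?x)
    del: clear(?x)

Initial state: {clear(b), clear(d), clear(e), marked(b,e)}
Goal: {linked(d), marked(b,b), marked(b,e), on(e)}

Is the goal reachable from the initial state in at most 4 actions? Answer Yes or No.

Yes

1. push(b)  →  {clear(b), clear(d), clear(e), linked(b), marked(b,b), marked(b,e)}
2. push(e)  →  {clear(b), clear(d), clear(e), linked(b), linked(e), marked(b,b), marked(b,e), marked(e,e)}
3. free(b,e)  →  {clear(b), clear(d), clear(e), linked(e), marked(b,b), marked(b,e), marked(e,e), on(e)}
4. push(d)  →  {clear(b), clear(d), clear(e), linked(d), linked(e), marked(b,b), marked(b,e), marked(d,d), marked(e,e), on(e)}
optimal plan length = 4; 4 ≤ 4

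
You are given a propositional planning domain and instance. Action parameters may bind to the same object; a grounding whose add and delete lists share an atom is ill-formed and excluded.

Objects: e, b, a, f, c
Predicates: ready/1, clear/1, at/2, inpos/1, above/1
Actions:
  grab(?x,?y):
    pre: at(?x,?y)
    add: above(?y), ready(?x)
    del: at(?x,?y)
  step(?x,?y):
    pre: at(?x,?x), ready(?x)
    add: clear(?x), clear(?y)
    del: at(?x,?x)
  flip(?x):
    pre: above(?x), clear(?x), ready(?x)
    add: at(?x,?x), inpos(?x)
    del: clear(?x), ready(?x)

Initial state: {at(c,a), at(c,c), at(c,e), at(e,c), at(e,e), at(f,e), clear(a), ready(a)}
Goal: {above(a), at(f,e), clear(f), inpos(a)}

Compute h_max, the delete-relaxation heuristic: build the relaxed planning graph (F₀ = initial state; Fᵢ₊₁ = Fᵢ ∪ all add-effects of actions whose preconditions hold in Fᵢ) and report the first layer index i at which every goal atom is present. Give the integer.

F0 = init (8 atoms)
F1 = F0 ∪ {above(a), above(c), above(e), ready(c), ready(e), ready(f)}  (14 atoms)
F2 = F1 ∪ {at(a,a), clear(b), clear(c), clear(e), clear(f), inpos(a)}  (20 atoms)
goal ⊆ F2  ⇒  h_max = 2

2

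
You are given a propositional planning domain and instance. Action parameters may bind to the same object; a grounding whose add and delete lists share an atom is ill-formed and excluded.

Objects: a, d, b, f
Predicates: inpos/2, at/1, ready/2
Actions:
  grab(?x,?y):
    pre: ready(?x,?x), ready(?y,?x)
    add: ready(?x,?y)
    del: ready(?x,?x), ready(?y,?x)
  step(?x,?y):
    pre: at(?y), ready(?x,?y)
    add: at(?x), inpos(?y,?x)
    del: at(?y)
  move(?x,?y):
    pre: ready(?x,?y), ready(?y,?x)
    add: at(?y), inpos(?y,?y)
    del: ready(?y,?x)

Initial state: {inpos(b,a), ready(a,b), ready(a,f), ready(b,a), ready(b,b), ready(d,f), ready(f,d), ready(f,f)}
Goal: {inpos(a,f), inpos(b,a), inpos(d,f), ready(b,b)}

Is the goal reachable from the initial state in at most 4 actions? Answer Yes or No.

No

1. grab(f,a)  →  {inpos(b,a), ready(a,b), ready(b,a), ready(b,b), ready(d,f), ready(f,a), ready(f,d)}
2. move(b,a)  →  {at(a), inpos(a,a), inpos(b,a), ready(b,a), ready(b,b), ready(d,f), ready(f,a), ready(f,d)}
3. step(f,a)  →  {at(f), inpos(a,a), inpos(a,f), inpos(b,a), ready(b,a), ready(b,b), ready(d,f), ready(f,a), ready(f,d)}
4. step(d,f)  →  {at(d), inpos(a,a), inpos(a,f), inpos(b,a), inpos(f,d), ready(b,a), ready(b,b), ready(d,f), ready(f,a), ready(f,d)}
5. step(f,d)  →  {at(f), inpos(a,a), inpos(a,f), inpos(b,a), inpos(d,f), inpos(f,d), ready(b,a), ready(b,b), ready(d,f), ready(f,a), ready(f,d)}
optimal plan length = 5; 5 > 4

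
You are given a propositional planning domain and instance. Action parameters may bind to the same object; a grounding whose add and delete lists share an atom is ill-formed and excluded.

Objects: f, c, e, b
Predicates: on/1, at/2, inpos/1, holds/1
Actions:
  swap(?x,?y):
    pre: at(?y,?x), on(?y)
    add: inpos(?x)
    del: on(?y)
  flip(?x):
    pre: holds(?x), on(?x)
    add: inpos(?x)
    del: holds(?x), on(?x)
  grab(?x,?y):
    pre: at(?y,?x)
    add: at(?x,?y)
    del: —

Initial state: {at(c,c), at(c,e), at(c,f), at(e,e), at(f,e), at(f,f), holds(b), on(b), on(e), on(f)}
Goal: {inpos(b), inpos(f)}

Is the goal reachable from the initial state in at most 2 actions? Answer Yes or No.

Yes

1. swap(f,f)  →  {at(c,c), at(c,e), at(c,f), at(e,e), at(f,e), at(f,f), holds(b), inpos(f), on(b), on(e)}
2. flip(b)  →  {at(c,c), at(c,e), at(c,f), at(e,e), at(f,e), at(f,f), inpos(b), inpos(f), on(e)}
optimal plan length = 2; 2 ≤ 2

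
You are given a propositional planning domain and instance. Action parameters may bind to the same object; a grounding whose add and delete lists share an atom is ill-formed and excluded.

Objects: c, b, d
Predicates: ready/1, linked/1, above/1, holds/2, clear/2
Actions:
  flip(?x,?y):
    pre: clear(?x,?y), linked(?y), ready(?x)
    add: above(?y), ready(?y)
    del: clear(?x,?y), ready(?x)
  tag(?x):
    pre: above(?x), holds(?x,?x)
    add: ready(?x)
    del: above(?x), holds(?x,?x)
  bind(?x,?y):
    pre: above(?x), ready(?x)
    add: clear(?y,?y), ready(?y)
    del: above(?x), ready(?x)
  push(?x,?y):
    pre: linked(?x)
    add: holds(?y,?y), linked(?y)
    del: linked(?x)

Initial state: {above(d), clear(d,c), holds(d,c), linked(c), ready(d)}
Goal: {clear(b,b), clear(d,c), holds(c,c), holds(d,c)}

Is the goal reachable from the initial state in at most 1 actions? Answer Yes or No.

No

1. bind(d,b)  →  {clear(b,b), clear(d,c), holds(d,c), linked(c), ready(b)}
2. push(c,b)  →  {clear(b,b), clear(d,c), holds(b,b), holds(d,c), linked(b), ready(b)}
3. push(b,c)  →  {clear(b,b), clear(d,c), holds(b,b), holds(c,c), holds(d,c), linked(c), ready(b)}
optimal plan length = 3; 3 > 1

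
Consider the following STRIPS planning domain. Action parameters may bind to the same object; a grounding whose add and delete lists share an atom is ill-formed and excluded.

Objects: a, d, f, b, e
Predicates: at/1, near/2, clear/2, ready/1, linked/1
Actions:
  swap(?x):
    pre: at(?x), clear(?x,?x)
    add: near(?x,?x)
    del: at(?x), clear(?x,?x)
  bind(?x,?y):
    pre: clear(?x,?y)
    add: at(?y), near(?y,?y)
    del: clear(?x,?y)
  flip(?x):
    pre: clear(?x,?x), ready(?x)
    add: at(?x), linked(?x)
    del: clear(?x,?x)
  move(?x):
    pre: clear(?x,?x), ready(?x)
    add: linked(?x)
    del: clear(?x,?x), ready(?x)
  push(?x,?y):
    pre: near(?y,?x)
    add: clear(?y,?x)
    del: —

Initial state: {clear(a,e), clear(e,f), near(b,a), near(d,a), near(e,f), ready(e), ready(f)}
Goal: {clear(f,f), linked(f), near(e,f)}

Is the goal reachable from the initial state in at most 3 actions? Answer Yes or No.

1. bind(e,f)  →  {at(f), clear(a,e), near(b,a), near(d,a), near(e,f), near(f,f), ready(e), ready(f)}
2. push(f,f)  →  {at(f), clear(a,e), clear(f,f), near(b,a), near(d,a), near(e,f), near(f,f), ready(e), ready(f)}
3. flip(f)  →  {at(f), clear(a,e), linked(f), near(b,a), near(d,a), near(e,f), near(f,f), ready(e), ready(f)}
4. push(f,f)  →  {at(f), clear(a,e), clear(f,f), linked(f), near(b,a), near(d,a), near(e,f), near(f,f), ready(e), ready(f)}
optimal plan length = 4; 4 > 3

No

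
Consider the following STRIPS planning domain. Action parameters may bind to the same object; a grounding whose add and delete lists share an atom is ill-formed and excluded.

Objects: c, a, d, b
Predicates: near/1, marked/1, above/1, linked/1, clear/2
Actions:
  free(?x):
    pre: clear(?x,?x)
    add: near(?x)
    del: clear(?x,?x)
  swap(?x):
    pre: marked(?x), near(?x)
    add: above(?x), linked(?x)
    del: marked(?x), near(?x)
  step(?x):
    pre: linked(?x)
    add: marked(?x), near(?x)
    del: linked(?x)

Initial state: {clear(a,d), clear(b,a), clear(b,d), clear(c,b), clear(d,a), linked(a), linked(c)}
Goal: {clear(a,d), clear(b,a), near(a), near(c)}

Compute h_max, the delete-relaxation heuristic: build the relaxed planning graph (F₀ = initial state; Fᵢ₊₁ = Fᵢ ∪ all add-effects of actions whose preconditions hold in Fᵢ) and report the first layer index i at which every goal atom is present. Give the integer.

F0 = init (7 atoms)
F1 = F0 ∪ {marked(a), marked(c), near(a), near(c)}  (11 atoms)
goal ⊆ F1  ⇒  h_max = 1

1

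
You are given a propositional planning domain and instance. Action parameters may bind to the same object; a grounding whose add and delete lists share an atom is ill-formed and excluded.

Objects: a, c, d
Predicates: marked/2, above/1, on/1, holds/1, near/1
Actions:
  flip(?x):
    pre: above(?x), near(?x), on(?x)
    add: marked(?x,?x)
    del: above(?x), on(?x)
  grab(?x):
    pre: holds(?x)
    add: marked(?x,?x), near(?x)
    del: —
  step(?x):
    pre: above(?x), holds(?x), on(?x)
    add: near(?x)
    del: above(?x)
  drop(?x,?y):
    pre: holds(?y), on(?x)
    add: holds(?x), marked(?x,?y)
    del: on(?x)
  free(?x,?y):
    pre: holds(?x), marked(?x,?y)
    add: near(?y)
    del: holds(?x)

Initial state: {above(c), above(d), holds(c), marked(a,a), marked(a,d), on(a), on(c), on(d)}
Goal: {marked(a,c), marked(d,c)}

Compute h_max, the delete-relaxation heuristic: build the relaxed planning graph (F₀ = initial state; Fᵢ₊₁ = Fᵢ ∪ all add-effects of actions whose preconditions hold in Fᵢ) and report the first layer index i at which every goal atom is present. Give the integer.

1

F0 = init (8 atoms)
F1 = F0 ∪ {holds(a), holds(d), marked(a,c), marked(c,c), marked(d,c), near(c)}  (14 atoms)
goal ⊆ F1  ⇒  h_max = 1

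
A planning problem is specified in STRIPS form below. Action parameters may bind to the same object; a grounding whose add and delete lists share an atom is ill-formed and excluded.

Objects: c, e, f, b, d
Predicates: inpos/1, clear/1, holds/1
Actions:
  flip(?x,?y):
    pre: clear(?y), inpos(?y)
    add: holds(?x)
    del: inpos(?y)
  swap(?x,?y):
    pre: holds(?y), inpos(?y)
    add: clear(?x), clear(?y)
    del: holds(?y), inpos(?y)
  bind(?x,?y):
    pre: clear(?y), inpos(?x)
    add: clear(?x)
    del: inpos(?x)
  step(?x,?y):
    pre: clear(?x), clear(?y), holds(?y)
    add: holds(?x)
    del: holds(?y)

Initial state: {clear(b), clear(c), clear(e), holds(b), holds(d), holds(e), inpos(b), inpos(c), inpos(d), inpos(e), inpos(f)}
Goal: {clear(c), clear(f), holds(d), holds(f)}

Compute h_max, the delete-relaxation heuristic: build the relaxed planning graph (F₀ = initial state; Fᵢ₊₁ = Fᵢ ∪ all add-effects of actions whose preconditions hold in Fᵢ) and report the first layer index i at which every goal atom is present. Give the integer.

1

F0 = init (11 atoms)
F1 = F0 ∪ {clear(d), clear(f), holds(c), holds(f)}  (15 atoms)
goal ⊆ F1  ⇒  h_max = 1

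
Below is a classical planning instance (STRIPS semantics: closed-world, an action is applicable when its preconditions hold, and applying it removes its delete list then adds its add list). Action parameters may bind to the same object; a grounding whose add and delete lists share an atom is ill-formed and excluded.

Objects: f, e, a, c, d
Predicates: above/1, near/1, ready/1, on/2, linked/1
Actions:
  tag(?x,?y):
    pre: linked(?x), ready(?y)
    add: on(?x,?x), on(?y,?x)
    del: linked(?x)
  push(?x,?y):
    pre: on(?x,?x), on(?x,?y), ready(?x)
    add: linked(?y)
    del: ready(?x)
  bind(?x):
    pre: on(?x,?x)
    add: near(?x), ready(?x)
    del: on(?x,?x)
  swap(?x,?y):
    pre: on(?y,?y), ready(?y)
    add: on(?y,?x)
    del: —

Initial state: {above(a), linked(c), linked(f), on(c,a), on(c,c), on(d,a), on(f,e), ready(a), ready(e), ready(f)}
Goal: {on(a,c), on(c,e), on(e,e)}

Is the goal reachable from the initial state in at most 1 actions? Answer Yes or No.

No

1. tag(f,f)  →  {above(a), linked(c), on(c,a), on(c,c), on(d,a), on(f,e), on(f,f), ready(a), ready(e), ready(f)}
2. tag(c,a)  →  {above(a), on(a,c), on(c,a), on(c,c), on(d,a), on(f,e), on(f,f), ready(a), ready(e), ready(f)}
3. push(f,e)  →  {above(a), linked(e), on(a,c), on(c,a), on(c,c), on(d,a), on(f,e), on(f,f), ready(a), ready(e)}
4. bind(c)  →  {above(a), linked(e), near(c), on(a,c), on(c,a), on(d,a), on(f,e), on(f,f), ready(a), ready(c), ready(e)}
5. tag(e,c)  →  {above(a), near(c), on(a,c), on(c,a), on(c,e), on(d,a), on(e,e), on(f,e), on(f,f), ready(a), ready(c), ready(e)}
optimal plan length = 5; 5 > 1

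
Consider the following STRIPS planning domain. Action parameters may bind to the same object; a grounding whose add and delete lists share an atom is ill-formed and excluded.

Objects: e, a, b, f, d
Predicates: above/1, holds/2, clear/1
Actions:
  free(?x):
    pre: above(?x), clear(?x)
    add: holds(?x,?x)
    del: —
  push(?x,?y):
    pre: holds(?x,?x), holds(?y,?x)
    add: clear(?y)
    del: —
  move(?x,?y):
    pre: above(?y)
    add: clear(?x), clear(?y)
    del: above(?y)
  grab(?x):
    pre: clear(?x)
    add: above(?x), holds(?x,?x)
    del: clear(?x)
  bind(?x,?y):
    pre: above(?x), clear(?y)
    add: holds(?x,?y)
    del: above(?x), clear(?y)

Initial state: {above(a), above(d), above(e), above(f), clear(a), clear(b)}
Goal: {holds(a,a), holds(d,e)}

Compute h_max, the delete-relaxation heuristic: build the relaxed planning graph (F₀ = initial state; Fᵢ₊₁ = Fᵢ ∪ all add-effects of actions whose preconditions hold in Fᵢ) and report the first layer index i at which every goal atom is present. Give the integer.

2

F0 = init (6 atoms)
F1 = F0 ∪ {above(b), clear(d), clear(e), clear(f), holds(a,a), holds(a,b), holds(b,b), holds(d,a), holds(d,b), holds(e,a), holds(e,b), holds(f,a), holds(f,b)}  (19 atoms)
F2 = F1 ∪ {holds(a,d), holds(a,e), holds(a,f), holds(b,a), holds(b,d), holds(b,e), holds(b,f), holds(d,d), holds(d,e), holds(d,f), holds(e,d), holds(e,e), holds(e,f), holds(f,d), holds(f,e), holds(f,f)}  (35 atoms)
goal ⊆ F2  ⇒  h_max = 2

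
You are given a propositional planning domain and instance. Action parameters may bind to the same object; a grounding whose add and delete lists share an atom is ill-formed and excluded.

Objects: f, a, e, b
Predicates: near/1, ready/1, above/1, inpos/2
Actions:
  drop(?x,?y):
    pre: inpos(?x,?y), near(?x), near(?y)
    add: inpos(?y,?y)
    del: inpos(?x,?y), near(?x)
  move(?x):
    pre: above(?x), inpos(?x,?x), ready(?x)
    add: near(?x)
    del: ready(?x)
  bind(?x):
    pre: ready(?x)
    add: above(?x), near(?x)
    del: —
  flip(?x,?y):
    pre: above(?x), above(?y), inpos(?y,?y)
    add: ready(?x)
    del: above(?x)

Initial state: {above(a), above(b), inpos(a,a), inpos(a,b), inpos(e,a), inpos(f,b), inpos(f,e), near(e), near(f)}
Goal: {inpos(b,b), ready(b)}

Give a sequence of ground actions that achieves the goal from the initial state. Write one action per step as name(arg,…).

1. flip(b,a)  →  {above(a), inpos(a,a), inpos(a,b), inpos(e,a), inpos(f,b), inpos(f,e), near(e), near(f), ready(b)}
2. bind(b)  →  {above(a), above(b), inpos(a,a), inpos(a,b), inpos(e,a), inpos(f,b), inpos(f,e), near(b), near(e), near(f), ready(b)}
3. drop(f,b)  →  {above(a), above(b), inpos(a,a), inpos(a,b), inpos(b,b), inpos(e,a), inpos(f,e), near(b), near(e), ready(b)}

flip(b,a); bind(b); drop(f,b)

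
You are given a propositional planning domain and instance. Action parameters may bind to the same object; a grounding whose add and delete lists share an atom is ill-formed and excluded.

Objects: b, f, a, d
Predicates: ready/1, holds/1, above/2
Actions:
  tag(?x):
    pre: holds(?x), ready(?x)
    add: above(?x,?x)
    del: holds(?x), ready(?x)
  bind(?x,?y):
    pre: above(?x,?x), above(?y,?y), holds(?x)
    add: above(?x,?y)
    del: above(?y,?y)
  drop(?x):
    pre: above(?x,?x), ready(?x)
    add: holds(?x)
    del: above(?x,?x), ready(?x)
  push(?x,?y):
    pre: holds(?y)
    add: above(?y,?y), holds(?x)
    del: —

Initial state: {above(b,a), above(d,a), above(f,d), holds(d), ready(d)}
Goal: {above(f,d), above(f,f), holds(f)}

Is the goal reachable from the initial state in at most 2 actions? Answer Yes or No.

1. push(f,d)  →  {above(b,a), above(d,a), above(d,d), above(f,d), holds(d), holds(f), ready(d)}
2. push(b,f)  →  {above(b,a), above(d,a), above(d,d), above(f,d), above(f,f), holds(b), holds(d), holds(f), ready(d)}
optimal plan length = 2; 2 ≤ 2

Yes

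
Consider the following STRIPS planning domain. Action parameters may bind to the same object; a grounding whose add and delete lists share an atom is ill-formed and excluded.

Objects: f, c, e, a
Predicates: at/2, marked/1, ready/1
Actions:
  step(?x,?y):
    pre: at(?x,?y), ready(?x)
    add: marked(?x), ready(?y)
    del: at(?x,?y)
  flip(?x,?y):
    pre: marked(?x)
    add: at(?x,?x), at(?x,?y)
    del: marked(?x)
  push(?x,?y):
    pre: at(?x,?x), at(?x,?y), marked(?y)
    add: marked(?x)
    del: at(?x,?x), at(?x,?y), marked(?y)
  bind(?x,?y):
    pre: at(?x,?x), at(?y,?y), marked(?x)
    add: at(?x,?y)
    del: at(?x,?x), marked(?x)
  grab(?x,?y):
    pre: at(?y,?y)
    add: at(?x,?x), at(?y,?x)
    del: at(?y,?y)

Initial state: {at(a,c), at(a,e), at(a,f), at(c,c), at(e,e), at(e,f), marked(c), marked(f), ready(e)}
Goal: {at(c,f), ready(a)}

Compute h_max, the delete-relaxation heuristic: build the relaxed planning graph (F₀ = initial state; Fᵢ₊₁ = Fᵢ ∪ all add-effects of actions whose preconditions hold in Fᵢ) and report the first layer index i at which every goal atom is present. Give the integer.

2

F0 = init (9 atoms)
F1 = F0 ∪ {at(a,a), at(c,a), at(c,e), at(c,f), at(e,a), at(e,c), at(f,a), at(f,c), at(f,e), at(f,f), marked(e), ready(f)}  (21 atoms)
F2 = F1 ∪ {marked(a), ready(a), ready(c)}  (24 atoms)
goal ⊆ F2  ⇒  h_max = 2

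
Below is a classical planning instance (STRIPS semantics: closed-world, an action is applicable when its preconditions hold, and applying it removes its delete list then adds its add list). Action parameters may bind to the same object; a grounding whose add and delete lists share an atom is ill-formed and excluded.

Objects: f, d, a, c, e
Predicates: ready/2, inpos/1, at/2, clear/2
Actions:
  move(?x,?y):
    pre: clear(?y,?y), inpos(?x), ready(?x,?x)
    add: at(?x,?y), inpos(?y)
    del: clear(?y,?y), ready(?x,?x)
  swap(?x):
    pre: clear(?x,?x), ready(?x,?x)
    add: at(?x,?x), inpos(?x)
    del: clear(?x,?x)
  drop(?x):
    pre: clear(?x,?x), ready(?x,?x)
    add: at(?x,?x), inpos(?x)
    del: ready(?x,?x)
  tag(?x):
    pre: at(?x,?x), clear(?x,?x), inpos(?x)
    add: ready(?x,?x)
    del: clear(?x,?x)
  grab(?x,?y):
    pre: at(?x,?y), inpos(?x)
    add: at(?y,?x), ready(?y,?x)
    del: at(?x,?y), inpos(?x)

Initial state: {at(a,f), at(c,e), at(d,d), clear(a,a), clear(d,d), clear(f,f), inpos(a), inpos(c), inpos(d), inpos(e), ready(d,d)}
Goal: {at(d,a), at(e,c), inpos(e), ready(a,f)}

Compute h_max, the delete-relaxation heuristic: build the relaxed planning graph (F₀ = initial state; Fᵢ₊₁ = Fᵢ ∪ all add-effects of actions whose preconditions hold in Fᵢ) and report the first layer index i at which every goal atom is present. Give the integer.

F0 = init (11 atoms)
F1 = F0 ∪ {at(d,a), at(d,f), at(e,c), at(f,a), inpos(f), ready(e,c), ready(f,a)}  (18 atoms)
F2 = F1 ∪ {at(a,d), at(f,d), ready(a,d), ready(a,f), ready(c,e), ready(f,d)}  (24 atoms)
goal ⊆ F2  ⇒  h_max = 2

2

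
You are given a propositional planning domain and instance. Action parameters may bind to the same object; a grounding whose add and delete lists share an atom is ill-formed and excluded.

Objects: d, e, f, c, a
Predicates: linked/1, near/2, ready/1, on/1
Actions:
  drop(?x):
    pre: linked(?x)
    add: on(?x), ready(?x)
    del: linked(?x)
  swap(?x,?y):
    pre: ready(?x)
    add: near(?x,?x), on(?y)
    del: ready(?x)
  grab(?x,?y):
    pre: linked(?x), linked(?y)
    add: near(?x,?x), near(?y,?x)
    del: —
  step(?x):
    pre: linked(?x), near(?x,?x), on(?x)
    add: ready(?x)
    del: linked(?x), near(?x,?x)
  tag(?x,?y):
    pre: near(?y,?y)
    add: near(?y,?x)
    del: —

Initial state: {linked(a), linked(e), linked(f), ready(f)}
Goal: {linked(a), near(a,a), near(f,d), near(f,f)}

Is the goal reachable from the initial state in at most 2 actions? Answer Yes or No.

No

1. swap(f,d)  →  {linked(a), linked(e), linked(f), near(f,f), on(d)}
2. grab(a,e)  →  {linked(a), linked(e), linked(f), near(a,a), near(e,a), near(f,f), on(d)}
3. tag(d,f)  →  {linked(a), linked(e), linked(f), near(a,a), near(e,a), near(f,d), near(f,f), on(d)}
optimal plan length = 3; 3 > 2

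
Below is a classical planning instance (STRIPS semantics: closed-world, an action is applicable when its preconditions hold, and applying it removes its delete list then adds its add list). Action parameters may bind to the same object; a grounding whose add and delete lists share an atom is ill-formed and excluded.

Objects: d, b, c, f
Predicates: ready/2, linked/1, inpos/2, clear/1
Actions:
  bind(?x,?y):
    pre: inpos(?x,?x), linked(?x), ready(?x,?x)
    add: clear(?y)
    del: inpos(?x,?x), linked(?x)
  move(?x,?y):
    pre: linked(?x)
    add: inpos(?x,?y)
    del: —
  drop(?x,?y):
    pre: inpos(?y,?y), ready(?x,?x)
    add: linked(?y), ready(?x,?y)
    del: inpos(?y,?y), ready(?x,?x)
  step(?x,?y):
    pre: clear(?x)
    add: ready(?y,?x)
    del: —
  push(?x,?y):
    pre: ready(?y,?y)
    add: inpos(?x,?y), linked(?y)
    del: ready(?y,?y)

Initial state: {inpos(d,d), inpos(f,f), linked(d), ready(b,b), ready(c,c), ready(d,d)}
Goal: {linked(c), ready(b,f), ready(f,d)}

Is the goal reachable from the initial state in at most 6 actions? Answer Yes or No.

1. bind(d,d)  →  {clear(d), inpos(f,f), ready(b,b), ready(c,c), ready(d,d)}
2. drop(b,f)  →  {clear(d), linked(f), ready(b,f), ready(c,c), ready(d,d)}
3. step(d,f)  →  {clear(d), linked(f), ready(b,f), ready(c,c), ready(d,d), ready(f,d)}
4. push(d,c)  →  {clear(d), inpos(d,c), linked(c), linked(f), ready(b,f), ready(d,d), ready(f,d)}
optimal plan length = 4; 4 ≤ 6

Yes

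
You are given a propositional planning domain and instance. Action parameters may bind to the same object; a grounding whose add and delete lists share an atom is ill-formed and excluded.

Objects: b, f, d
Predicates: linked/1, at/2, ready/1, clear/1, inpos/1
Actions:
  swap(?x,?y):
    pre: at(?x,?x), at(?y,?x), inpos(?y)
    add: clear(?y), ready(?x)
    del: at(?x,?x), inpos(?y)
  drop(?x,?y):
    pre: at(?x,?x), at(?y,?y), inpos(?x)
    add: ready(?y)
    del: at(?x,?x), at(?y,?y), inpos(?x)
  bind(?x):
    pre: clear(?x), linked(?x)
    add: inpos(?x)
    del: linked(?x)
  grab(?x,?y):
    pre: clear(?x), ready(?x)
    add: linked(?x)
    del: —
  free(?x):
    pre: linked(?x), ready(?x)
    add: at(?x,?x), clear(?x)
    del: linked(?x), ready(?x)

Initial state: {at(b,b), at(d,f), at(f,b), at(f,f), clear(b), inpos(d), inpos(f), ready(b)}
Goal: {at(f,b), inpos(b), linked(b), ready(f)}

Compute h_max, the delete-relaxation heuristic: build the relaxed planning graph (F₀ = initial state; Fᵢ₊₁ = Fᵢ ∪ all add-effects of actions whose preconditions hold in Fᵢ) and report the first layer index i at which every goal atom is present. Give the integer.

2

F0 = init (8 atoms)
F1 = F0 ∪ {clear(d), clear(f), linked(b), ready(f)}  (12 atoms)
F2 = F1 ∪ {inpos(b), linked(f)}  (14 atoms)
goal ⊆ F2  ⇒  h_max = 2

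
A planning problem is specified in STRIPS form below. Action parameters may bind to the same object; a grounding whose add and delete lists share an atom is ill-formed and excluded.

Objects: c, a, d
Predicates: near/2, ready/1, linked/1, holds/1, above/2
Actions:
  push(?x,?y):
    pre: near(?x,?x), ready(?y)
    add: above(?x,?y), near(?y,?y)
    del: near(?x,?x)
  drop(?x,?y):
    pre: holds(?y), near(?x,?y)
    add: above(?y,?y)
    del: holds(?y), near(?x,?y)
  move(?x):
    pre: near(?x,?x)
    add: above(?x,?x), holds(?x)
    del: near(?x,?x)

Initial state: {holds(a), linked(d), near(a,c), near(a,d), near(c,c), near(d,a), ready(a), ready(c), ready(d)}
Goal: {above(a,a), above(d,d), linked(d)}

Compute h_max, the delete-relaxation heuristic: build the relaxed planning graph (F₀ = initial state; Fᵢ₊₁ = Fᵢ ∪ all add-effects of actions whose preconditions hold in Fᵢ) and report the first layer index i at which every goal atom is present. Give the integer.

F0 = init (9 atoms)
F1 = F0 ∪ {above(a,a), above(c,a), above(c,c), above(c,d), holds(c), near(a,a), near(d,d)}  (16 atoms)
F2 = F1 ∪ {above(a,c), above(a,d), above(d,a), above(d,c), above(d,d), holds(d)}  (22 atoms)
goal ⊆ F2  ⇒  h_max = 2

2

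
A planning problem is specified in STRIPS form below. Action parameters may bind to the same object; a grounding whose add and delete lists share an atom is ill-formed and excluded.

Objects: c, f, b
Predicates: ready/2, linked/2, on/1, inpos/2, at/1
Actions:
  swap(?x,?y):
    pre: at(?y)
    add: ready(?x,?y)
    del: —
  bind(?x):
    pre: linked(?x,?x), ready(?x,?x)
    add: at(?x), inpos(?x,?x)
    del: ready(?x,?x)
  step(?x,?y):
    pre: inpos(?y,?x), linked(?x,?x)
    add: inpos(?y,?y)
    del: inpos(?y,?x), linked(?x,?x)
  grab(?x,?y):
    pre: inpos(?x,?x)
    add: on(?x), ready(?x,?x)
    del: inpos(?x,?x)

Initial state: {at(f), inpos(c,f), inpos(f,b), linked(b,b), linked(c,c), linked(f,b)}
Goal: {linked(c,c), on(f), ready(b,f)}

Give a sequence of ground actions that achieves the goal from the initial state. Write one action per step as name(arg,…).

swap(b,f); step(b,f); grab(f,c)

1. swap(b,f)  →  {at(f), inpos(c,f), inpos(f,b), linked(b,b), linked(c,c), linked(f,b), ready(b,f)}
2. step(b,f)  →  {at(f), inpos(c,f), inpos(f,f), linked(c,c), linked(f,b), ready(b,f)}
3. grab(f,c)  →  {at(f), inpos(c,f), linked(c,c), linked(f,b), on(f), ready(b,f), ready(f,f)}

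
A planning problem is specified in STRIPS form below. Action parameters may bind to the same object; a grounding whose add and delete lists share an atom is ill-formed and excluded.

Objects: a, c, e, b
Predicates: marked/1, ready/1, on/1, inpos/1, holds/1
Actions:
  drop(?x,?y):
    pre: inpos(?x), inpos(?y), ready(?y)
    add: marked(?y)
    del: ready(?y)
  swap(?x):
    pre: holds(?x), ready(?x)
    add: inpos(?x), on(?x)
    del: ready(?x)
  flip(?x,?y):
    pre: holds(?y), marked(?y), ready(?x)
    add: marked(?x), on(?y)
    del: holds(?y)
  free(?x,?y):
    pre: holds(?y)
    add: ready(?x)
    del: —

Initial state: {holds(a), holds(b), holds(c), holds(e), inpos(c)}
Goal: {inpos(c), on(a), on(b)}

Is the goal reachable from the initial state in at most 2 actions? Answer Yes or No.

No

1. free(a,a)  →  {holds(a), holds(b), holds(c), holds(e), inpos(c), ready(a)}
2. swap(a)  →  {holds(a), holds(b), holds(c), holds(e), inpos(a), inpos(c), on(a)}
3. free(b,a)  →  {holds(a), holds(b), holds(c), holds(e), inpos(a), inpos(c), on(a), ready(b)}
4. swap(b)  →  {holds(a), holds(b), holds(c), holds(e), inpos(a), inpos(b), inpos(c), on(a), on(b)}
optimal plan length = 4; 4 > 2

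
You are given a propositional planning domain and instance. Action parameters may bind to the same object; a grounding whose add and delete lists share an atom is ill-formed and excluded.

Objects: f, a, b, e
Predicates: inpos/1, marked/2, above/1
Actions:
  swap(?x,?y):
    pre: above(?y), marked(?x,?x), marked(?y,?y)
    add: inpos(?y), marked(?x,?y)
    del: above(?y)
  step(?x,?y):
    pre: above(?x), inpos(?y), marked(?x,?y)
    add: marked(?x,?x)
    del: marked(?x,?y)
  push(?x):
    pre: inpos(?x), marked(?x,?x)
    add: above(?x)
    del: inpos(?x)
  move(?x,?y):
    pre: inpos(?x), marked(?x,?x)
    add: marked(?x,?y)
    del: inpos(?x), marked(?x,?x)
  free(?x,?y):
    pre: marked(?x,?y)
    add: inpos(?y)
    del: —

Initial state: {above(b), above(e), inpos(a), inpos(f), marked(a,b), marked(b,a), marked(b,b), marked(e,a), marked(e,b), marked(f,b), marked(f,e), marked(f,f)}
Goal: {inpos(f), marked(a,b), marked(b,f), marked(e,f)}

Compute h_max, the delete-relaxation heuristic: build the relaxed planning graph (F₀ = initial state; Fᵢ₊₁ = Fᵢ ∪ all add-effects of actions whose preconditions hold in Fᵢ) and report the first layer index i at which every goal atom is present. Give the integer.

F0 = init (12 atoms)
F1 = F0 ∪ {above(f), inpos(b), inpos(e), marked(e,e), marked(f,a)}  (17 atoms)
F2 = F1 ∪ {marked(b,e), marked(b,f), marked(e,f)}  (20 atoms)
goal ⊆ F2  ⇒  h_max = 2

2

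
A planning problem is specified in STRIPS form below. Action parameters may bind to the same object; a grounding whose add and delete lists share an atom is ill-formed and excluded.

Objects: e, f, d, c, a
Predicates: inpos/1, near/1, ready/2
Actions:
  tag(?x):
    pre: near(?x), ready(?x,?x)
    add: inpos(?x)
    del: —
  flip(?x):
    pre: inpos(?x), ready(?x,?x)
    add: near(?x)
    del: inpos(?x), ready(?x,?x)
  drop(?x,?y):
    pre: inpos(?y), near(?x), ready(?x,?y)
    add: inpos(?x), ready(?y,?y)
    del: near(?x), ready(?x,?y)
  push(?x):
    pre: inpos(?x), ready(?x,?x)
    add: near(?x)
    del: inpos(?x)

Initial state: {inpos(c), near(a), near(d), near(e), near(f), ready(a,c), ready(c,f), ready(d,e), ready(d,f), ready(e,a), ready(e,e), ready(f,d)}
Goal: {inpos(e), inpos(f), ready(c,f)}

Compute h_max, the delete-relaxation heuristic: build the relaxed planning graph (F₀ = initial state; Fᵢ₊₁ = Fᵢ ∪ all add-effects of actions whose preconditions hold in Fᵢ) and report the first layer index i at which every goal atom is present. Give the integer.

F0 = init (12 atoms)
F1 = F0 ∪ {inpos(a), inpos(e), ready(c,c)}  (15 atoms)
F2 = F1 ∪ {inpos(d), near(c), ready(a,a)}  (18 atoms)
F3 = F2 ∪ {inpos(f), ready(d,d)}  (20 atoms)
goal ⊆ F3  ⇒  h_max = 3

3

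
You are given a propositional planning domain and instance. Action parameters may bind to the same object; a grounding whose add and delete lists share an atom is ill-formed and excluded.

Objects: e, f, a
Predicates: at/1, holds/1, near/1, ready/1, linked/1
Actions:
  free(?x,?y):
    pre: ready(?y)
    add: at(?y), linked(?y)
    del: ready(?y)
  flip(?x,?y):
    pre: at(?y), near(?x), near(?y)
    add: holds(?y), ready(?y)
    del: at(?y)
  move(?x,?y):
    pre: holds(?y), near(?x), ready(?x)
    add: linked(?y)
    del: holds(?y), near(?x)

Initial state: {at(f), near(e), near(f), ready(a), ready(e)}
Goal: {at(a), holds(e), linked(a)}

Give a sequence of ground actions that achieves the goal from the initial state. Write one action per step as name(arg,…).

1. free(e,e)  →  {at(e), at(f), linked(e), near(e), near(f), ready(a)}
2. free(e,a)  →  {at(a), at(e), at(f), linked(a), linked(e), near(e), near(f)}
3. flip(e,e)  →  {at(a), at(f), holds(e), linked(a), linked(e), near(e), near(f), ready(e)}

free(e,e); free(e,a); flip(e,e)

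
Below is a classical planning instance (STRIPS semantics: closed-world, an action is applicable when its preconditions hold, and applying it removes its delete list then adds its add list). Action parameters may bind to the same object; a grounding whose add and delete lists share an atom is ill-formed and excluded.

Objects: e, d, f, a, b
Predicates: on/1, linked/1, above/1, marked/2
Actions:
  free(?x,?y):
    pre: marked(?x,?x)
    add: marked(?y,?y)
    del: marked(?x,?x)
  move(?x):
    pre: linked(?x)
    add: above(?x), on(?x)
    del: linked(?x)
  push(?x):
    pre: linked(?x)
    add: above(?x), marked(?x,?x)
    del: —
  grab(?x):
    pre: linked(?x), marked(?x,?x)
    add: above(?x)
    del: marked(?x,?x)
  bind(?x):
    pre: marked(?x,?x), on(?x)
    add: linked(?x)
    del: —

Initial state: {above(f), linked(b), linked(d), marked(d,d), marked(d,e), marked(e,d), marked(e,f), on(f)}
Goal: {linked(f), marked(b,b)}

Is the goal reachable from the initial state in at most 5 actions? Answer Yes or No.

1. free(d,f)  →  {above(f), linked(b), linked(d), marked(d,e), marked(e,d), marked(e,f), marked(f,f), on(f)}
2. push(b)  →  {above(b), above(f), linked(b), linked(d), marked(b,b), marked(d,e), marked(e,d), marked(e,f), marked(f,f), on(f)}
3. bind(f)  →  {above(b), above(f), linked(b), linked(d), linked(f), marked(b,b), marked(d,e), marked(e,d), marked(e,f), marked(f,f), on(f)}
optimal plan length = 3; 3 ≤ 5

Yes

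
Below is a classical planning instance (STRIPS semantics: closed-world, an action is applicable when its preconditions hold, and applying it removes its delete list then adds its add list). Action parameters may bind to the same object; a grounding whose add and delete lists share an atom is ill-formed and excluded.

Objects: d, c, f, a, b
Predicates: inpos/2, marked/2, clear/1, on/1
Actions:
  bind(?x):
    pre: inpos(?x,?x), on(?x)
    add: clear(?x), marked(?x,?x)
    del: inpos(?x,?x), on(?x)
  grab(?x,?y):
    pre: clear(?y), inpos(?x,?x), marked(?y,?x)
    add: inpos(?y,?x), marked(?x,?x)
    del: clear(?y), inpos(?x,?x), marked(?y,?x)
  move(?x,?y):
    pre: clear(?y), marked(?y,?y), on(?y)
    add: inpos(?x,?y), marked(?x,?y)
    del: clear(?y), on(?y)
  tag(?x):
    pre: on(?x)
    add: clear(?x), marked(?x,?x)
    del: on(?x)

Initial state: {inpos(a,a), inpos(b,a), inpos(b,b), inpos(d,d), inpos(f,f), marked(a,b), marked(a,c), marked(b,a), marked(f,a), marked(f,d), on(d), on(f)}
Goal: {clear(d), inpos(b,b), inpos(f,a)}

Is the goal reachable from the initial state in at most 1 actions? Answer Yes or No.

1. bind(d)  →  {clear(d), inpos(a,a), inpos(b,a), inpos(b,b), inpos(f,f), marked(a,b), marked(a,c), marked(b,a), marked(d,d), marked(f,a), marked(f,d), on(f)}
2. bind(f)  →  {clear(d), clear(f), inpos(a,a), inpos(b,a), inpos(b,b), marked(a,b), marked(a,c), marked(b,a), marked(d,d), marked(f,a), marked(f,d), marked(f,f)}
3. grab(a,f)  →  {clear(d), inpos(b,a), inpos(b,b), inpos(f,a), marked(a,a), marked(a,b), marked(a,c), marked(b,a), marked(d,d), marked(f,d), marked(f,f)}
optimal plan length = 3; 3 > 1

No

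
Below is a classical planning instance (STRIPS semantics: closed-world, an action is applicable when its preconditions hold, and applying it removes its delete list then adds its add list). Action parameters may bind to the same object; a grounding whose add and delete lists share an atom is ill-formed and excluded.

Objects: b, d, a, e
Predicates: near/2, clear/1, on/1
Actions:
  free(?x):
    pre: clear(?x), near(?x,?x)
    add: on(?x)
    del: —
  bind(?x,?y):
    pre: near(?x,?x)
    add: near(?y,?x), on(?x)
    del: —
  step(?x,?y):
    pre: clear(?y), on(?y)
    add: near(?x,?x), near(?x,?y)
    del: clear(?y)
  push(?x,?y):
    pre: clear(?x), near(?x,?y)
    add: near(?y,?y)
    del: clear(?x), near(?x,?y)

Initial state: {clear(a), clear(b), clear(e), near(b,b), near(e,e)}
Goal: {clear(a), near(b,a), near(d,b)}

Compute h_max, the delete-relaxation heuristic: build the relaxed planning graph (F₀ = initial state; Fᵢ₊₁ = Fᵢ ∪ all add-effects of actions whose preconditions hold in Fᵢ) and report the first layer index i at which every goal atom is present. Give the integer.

3

F0 = init (5 atoms)
F1 = F0 ∪ {near(a,b), near(a,e), near(b,e), near(d,b), near(d,e), near(e,b), on(b), on(e)}  (13 atoms)
F2 = F1 ∪ {near(a,a), near(d,d)}  (15 atoms)
F3 = F2 ∪ {near(a,d), near(b,a), near(b,d), near(d,a), near(e,a), near(e,d), on(a), on(d)}  (23 atoms)
goal ⊆ F3  ⇒  h_max = 3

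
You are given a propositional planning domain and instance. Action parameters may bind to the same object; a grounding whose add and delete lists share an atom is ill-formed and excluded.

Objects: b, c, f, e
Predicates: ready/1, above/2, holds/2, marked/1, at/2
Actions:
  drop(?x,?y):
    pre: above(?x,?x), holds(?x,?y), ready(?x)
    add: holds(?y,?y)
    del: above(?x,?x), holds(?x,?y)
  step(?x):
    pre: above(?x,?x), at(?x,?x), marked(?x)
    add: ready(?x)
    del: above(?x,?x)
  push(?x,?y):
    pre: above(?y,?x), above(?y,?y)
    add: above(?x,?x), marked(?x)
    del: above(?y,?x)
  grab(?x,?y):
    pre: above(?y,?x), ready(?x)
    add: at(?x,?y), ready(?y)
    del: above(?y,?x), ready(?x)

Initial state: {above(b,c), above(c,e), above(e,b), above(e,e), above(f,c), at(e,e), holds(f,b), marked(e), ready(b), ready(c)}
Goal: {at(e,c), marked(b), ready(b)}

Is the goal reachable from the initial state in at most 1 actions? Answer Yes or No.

1. push(b,e)  →  {above(b,b), above(b,c), above(c,e), above(e,e), above(f,c), at(e,e), holds(f,b), marked(b), marked(e), ready(b), ready(c)}
2. step(e)  →  {above(b,b), above(b,c), above(c,e), above(f,c), at(e,e), holds(f,b), marked(b), marked(e), ready(b), ready(c), ready(e)}
3. grab(e,c)  →  {above(b,b), above(b,c), above(f,c), at(e,c), at(e,e), holds(f,b), marked(b), marked(e), ready(b), ready(c)}
optimal plan length = 3; 3 > 1

No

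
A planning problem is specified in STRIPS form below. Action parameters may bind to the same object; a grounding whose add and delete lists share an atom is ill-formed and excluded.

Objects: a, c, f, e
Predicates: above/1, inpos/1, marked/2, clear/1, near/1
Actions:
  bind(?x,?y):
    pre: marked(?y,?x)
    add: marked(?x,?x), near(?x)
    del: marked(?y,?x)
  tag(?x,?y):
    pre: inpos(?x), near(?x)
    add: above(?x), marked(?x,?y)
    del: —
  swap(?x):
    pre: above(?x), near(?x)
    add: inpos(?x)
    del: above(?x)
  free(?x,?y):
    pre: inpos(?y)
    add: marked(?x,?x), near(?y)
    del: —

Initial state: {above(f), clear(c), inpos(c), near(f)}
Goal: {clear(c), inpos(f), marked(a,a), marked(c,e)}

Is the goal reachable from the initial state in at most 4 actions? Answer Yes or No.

1. swap(f)  →  {clear(c), inpos(c), inpos(f), near(f)}
2. free(a,c)  →  {clear(c), inpos(c), inpos(f), marked(a,a), near(c), near(f)}
3. tag(c,e)  →  {above(c), clear(c), inpos(c), inpos(f), marked(a,a), marked(c,e), near(c), near(f)}
optimal plan length = 3; 3 ≤ 4

Yes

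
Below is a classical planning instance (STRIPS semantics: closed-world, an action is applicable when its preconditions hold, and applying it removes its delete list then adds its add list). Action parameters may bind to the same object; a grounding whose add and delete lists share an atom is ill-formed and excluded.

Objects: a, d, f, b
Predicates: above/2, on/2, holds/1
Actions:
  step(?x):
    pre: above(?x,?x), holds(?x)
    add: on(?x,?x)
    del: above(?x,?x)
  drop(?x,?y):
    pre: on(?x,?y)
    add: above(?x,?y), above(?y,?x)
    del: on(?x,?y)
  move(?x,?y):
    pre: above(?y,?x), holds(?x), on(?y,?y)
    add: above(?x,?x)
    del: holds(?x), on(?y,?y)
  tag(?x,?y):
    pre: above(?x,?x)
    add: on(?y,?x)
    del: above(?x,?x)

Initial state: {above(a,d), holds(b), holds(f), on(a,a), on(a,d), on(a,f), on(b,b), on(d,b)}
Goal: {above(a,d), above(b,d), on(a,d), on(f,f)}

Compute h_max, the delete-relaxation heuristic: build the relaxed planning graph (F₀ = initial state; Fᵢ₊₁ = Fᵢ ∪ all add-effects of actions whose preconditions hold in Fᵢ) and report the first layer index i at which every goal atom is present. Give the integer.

3

F0 = init (8 atoms)
F1 = F0 ∪ {above(a,a), above(a,f), above(b,b), above(b,d), above(d,a), above(d,b), above(f,a)}  (15 atoms)
F2 = F1 ∪ {above(f,f), on(a,b), on(b,a), on(d,a), on(f,a), on(f,b)}  (21 atoms)
F3 = F2 ∪ {above(a,b), above(b,a), above(b,f), above(f,b), on(b,f), on(d,f), on(f,f)}  (28 atoms)
goal ⊆ F3  ⇒  h_max = 3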